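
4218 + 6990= 11208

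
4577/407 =11 + 100/407 =11.25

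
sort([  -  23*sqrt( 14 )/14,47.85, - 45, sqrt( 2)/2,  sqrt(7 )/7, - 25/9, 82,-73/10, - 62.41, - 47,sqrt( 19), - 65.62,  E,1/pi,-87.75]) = [ - 87.75, - 65.62, - 62.41, - 47, - 45, - 73/10, - 23  *  sqrt( 14)/14,-25/9,1/pi,sqrt( 7)/7, sqrt( 2) /2, E, sqrt ( 19),47.85,  82 ]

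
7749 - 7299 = 450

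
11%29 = 11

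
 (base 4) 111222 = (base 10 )1386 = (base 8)2552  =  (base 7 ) 4020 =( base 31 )1DM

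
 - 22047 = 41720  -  63767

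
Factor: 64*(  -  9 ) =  - 576 = - 2^6*3^2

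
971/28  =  34+ 19/28=34.68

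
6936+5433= 12369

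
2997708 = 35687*84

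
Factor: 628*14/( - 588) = -314/21  =  - 2^1 * 3^( - 1)*7^( - 1)*157^1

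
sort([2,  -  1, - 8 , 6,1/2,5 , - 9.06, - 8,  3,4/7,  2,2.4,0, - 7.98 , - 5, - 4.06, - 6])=[-9.06 , - 8,  -  8, - 7.98  ,  -  6,  -  5,- 4.06,-1,0 , 1/2,4/7,2, 2,2.4  ,  3,5, 6]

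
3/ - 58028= - 3/58028 =- 0.00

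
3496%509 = 442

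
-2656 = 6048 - 8704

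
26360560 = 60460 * 436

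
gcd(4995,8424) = 27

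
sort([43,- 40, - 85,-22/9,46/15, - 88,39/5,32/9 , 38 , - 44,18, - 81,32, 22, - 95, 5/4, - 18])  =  [-95, - 88, - 85, - 81,-44, - 40, - 18, - 22/9, 5/4, 46/15,32/9,39/5,18,22,32, 38,43 ]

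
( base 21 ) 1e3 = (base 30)OI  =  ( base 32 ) N2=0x2E2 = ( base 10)738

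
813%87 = 30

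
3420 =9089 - 5669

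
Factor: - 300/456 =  - 2^(-1 )*5^2*19^( - 1) = - 25/38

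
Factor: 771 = 3^1*257^1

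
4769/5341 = 4769/5341 = 0.89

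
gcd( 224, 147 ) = 7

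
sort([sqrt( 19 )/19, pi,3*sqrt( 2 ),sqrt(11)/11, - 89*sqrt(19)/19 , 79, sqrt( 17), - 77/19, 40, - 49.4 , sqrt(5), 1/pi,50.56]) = [ - 49.4, - 89*sqrt( 19)/19 , - 77/19,  sqrt(19)/19  ,  sqrt(11 )/11,1/pi, sqrt (5 ),pi,  sqrt( 17), 3*sqrt(2), 40,50.56,79 ] 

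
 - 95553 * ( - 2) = 191106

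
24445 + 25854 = 50299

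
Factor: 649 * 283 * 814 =149504938=2^1*11^2*37^1*59^1*283^1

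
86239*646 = 55710394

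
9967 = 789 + 9178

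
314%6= 2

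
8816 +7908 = 16724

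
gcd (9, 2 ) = 1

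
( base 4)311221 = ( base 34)2WX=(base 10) 3433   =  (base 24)5n1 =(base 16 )d69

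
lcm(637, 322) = 29302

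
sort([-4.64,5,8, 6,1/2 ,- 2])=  [ - 4.64, - 2, 1/2, 5 , 6, 8]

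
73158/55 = 73158/55 = 1330.15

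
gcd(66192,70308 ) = 84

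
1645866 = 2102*783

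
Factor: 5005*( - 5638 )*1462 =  - 2^2 * 5^1*7^1*11^1 * 13^1*17^1*43^1* 2819^1 = - 41254993780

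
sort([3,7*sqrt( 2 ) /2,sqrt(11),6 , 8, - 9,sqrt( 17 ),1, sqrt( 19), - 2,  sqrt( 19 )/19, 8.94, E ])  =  [-9, - 2, sqrt( 19)/19,1,E,3, sqrt( 11 ), sqrt( 17 ), sqrt( 19 ),  7*sqrt (2) /2, 6, 8, 8.94]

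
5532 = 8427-2895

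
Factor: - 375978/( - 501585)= 2^1*5^(- 1 ) * 7^ ( - 1)*17^ (-1 )*223^1 =446/595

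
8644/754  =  11+175/377 = 11.46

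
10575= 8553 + 2022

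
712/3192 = 89/399  =  0.22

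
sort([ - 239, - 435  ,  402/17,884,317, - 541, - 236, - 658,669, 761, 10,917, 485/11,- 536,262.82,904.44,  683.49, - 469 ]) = [ - 658, - 541, - 536, - 469,  -  435, - 239, - 236,  10 , 402/17,485/11,262.82,317, 669, 683.49,761 , 884,904.44, 917]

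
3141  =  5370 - 2229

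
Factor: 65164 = 2^2*11^1*1481^1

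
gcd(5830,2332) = 1166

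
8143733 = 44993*181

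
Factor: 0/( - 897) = 0^1 = 0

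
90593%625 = 593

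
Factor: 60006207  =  3^1 * 631^1*31699^1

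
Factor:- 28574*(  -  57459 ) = 1641833466 = 2^1*3^1 * 7^1*13^1*107^1*157^1*179^1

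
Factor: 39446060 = 2^2*5^1 * 1031^1*1913^1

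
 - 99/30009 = -1 + 9970/10003 = - 0.00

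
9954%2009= 1918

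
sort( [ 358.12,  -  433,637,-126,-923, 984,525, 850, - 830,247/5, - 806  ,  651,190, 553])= [ - 923,-830,  -  806,-433, - 126,247/5 , 190, 358.12, 525, 553, 637,651, 850, 984]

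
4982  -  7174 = -2192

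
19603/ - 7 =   -  19603/7= -2800.43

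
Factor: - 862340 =-2^2*5^1 * 43117^1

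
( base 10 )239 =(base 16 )EF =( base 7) 461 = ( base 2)11101111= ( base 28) 8F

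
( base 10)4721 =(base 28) 60H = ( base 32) 4jh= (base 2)1001001110001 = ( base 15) 15eb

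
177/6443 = 177/6443= 0.03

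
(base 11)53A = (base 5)10043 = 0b1010001000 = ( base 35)II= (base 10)648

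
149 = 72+77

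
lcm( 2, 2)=2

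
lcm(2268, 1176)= 31752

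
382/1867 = 382/1867 = 0.20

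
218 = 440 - 222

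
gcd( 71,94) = 1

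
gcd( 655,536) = 1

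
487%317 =170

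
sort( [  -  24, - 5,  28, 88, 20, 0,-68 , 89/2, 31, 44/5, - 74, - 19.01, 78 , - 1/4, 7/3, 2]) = [ -74,  -  68,  -  24,  -  19.01, - 5, - 1/4, 0, 2,7/3 , 44/5, 20,28 , 31, 89/2, 78, 88 ]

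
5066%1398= 872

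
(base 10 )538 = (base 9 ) 657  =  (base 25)ld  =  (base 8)1032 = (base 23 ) 109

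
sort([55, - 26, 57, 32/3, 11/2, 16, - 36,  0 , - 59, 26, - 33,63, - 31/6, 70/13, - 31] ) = [ - 59 , - 36, - 33,-31,  -  26, - 31/6  ,  0, 70/13, 11/2, 32/3, 16, 26, 55,57, 63] 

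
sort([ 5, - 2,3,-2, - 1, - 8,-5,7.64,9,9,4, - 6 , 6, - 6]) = [ - 8, -6, - 6,-5, - 2, - 2, - 1, 3, 4,  5,6,7.64 , 9,9 ] 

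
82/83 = 82/83 =0.99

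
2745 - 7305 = - 4560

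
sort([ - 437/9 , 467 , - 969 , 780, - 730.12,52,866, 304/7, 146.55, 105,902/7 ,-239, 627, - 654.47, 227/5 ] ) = [-969 ,-730.12 , - 654.47, - 239,- 437/9,304/7,227/5,52,105, 902/7, 146.55 , 467, 627, 780, 866] 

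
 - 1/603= - 1 + 602/603 = -0.00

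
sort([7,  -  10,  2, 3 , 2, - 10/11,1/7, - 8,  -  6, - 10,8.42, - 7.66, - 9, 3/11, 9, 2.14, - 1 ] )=[ - 10,-10  , - 9, - 8, - 7.66, - 6,  -  1,-10/11,  1/7,3/11, 2, 2, 2.14,3, 7,8.42, 9]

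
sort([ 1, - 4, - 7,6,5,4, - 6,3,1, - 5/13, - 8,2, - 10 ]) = [ - 10, - 8,  -  7, - 6, - 4,-5/13,1,1, 2 , 3,4,5, 6 ] 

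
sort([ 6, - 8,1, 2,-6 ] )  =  [ - 8, -6,1,2,6 ] 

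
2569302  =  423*6074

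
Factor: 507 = 3^1*13^2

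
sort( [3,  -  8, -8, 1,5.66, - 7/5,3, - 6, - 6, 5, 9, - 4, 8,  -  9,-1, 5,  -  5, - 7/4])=[ - 9,  -  8,-8, - 6,-6, -5, - 4,- 7/4,-7/5 , - 1,1,3, 3, 5,5,  5.66, 8, 9 ] 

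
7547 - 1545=6002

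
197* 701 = 138097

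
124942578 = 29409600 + 95532978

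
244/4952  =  61/1238 = 0.05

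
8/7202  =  4/3601 = 0.00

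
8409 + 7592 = 16001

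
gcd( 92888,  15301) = 1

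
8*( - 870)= - 6960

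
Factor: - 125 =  - 5^3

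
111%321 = 111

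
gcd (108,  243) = 27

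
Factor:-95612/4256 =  - 23903/1064 = - 2^ (-3) *7^( - 1 )* 11^1*19^ ( - 1)*41^1*53^1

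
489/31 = 489/31 = 15.77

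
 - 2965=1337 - 4302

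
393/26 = 15 + 3/26  =  15.12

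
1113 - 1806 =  - 693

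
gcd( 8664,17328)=8664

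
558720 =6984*80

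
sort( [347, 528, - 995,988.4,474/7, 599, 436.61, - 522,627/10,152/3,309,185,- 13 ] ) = [ - 995,-522, - 13, 152/3,627/10,  474/7 , 185,309 , 347,436.61, 528, 599,988.4]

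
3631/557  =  6+ 289/557 = 6.52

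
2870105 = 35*82003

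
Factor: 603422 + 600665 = 1204087 = 19^1*127^1*499^1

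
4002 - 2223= 1779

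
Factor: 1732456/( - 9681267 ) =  - 2^3 * 3^(-1)*11^1*439^( - 1 )*7351^( - 1 ) * 19687^1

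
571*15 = 8565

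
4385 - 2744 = 1641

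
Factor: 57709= 57709^1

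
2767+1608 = 4375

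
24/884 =6/221 = 0.03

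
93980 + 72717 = 166697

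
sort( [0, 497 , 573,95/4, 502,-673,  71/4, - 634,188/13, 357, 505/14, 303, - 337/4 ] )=[ - 673,-634,-337/4, 0,188/13, 71/4 , 95/4, 505/14,303, 357,497,  502, 573 ]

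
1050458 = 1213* 866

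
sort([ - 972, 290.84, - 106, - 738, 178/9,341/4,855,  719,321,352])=[-972,-738, - 106, 178/9,341/4,290.84,321, 352,  719,855]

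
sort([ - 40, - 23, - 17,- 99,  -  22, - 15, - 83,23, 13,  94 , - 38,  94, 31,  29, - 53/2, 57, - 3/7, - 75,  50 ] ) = [  -  99,-83,-75, - 40, - 38,-53/2, - 23, - 22, - 17, - 15,-3/7, 13, 23,29 , 31,50, 57,94 , 94]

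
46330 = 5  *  9266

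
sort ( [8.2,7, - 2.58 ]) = [ - 2.58 , 7,8.2] 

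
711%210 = 81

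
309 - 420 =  - 111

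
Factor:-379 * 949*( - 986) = 354635606 = 2^1* 13^1 * 17^1 *29^1*  73^1 *379^1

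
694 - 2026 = -1332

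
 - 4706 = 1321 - 6027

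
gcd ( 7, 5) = 1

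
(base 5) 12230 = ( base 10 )940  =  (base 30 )11a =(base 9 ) 1254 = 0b1110101100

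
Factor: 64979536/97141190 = 32489768/48570595 = 2^3*5^( - 1)* 23^ ( - 1) * 43^1 * 94447^1 * 422353^( - 1)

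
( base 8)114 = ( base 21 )3d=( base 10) 76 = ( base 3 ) 2211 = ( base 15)51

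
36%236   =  36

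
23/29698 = 23/29698 = 0.00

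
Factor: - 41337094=  -  2^1*337^1*61331^1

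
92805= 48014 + 44791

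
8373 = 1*8373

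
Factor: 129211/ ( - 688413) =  - 3^( - 1)*11^(-1)* 23^(- 1 )*157^1  *823^1*907^( - 1)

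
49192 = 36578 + 12614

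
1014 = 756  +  258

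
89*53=4717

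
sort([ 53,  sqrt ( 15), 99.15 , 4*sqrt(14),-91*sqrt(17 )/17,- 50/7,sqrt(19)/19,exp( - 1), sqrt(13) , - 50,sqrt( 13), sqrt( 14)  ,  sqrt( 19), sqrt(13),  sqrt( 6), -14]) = [-50, - 91*sqrt( 17)/17, - 14,- 50/7,  sqrt (19)/19,exp( - 1), sqrt( 6), sqrt(13), sqrt(13 ), sqrt(13 ), sqrt( 14), sqrt(15 ), sqrt(19),4 * sqrt( 14),53, 99.15] 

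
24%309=24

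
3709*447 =1657923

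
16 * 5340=85440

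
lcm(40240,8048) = 40240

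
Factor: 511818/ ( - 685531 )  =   - 2^1*3^1*7^(-1)*11^(  -  1 )*29^( - 1 )*307^( - 1 )*85303^1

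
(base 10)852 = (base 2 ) 1101010100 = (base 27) 14f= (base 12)5B0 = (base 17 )2g2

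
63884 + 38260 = 102144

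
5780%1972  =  1836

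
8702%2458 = 1328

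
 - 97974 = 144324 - 242298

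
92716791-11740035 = 80976756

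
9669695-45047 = 9624648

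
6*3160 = 18960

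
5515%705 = 580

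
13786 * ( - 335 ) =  - 4618310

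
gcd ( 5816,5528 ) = 8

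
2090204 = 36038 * 58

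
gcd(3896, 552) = 8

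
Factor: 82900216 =2^3*7^1*43^1*173^1*199^1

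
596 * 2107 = 1255772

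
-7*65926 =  - 461482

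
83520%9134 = 1314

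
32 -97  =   - 65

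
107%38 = 31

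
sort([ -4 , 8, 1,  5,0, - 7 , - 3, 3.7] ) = [- 7, - 4, - 3 , 0, 1, 3.7, 5, 8]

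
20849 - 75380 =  - 54531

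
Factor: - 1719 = - 3^2*191^1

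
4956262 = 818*6059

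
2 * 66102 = 132204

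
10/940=1/94 = 0.01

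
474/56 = 237/28 =8.46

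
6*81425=488550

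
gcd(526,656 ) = 2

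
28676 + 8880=37556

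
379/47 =8 + 3/47 = 8.06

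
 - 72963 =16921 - 89884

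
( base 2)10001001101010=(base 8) 21152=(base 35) 76P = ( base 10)8810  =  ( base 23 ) GF1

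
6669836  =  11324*589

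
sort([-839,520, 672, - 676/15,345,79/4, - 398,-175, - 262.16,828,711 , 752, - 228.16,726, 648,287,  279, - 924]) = [ - 924, - 839, - 398,  -  262.16, - 228.16, - 175, - 676/15  ,  79/4, 279,287,345,520 , 648, 672,711,726,752,828 ] 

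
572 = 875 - 303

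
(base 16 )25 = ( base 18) 21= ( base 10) 37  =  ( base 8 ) 45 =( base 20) 1H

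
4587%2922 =1665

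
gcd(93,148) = 1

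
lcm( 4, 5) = 20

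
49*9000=441000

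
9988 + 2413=12401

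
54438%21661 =11116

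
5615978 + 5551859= 11167837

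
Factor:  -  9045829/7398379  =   -13^1*127^1*311^( - 1)*5479^1*23789^( - 1 )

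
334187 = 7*47741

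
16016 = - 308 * (-52)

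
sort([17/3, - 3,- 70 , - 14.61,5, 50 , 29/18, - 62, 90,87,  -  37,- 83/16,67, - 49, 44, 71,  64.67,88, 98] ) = [ - 70, - 62, - 49, - 37, - 14.61, - 83/16, - 3,29/18, 5, 17/3, 44, 50,64.67,  67,71,87,88, 90, 98 ]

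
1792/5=358 + 2/5 = 358.40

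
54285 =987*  55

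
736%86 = 48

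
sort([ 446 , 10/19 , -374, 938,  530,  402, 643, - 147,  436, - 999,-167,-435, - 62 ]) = [  -  999, - 435, - 374, - 167,-147, - 62 , 10/19, 402, 436, 446, 530, 643, 938]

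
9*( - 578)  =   - 5202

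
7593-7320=273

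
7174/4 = 1793 + 1/2 = 1793.50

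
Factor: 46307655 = 3^2*5^1*19^1*41^1*1321^1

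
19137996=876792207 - 857654211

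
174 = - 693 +867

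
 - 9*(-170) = 1530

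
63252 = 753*84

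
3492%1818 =1674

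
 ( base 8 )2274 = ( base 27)1HO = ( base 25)1NC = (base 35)YM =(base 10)1212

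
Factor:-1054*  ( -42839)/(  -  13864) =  - 2^( - 2 )*17^1 * 31^1*1733^( - 1 )*42839^1 = - 22576153/6932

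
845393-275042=570351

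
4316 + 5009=9325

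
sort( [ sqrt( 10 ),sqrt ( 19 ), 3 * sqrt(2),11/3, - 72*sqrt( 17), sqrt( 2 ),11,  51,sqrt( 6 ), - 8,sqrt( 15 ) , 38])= [ - 72 * sqrt( 17), - 8, sqrt(2),sqrt( 6),sqrt(10), 11/3 , sqrt( 15 ), 3 * sqrt( 2), sqrt( 19), 11,38,51 ] 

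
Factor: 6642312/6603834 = 1107052/1100639=2^2*37^(- 1)*151^( - 1)*197^ ( - 1) * 276763^1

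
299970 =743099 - 443129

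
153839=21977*7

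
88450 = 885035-796585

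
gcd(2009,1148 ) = 287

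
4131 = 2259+1872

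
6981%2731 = 1519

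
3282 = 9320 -6038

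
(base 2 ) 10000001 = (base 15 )89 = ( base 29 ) 4d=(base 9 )153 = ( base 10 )129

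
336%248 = 88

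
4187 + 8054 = 12241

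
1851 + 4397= 6248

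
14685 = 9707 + 4978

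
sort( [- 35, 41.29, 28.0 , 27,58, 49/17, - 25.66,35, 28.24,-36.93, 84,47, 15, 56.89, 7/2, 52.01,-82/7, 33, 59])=[ - 36.93 ,  -  35, -25.66, - 82/7,  49/17,7/2,15, 27, 28.0, 28.24,33,35,41.29, 47, 52.01,56.89,58, 59,  84 ] 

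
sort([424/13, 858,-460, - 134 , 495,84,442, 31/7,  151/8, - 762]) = [ - 762, - 460, - 134 , 31/7, 151/8,424/13, 84, 442, 495, 858]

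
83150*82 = 6818300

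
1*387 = 387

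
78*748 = 58344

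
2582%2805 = 2582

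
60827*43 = 2615561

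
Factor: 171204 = 2^2*3^1*11^1*1297^1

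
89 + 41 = 130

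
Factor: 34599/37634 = 2^(- 1)*3^1 * 19^1*31^( - 1 ) = 57/62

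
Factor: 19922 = 2^1*7^1*1423^1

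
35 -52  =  -17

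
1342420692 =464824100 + 877596592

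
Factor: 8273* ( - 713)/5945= - 5^ ( - 1)*23^1*29^( - 1 )*31^1*41^ (  -  1)*8273^1  =  - 5898649/5945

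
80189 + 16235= 96424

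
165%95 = 70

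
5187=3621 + 1566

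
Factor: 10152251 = 19^1*534329^1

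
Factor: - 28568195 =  - 5^1 * 163^1* 35053^1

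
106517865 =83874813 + 22643052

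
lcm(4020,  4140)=277380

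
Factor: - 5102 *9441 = - 48167982 = - 2^1*3^2*1049^1*  2551^1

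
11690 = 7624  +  4066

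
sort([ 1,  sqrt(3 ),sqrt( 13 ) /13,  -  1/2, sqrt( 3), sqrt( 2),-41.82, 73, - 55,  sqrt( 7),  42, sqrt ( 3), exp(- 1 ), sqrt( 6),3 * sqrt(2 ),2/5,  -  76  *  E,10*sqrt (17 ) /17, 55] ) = [ - 76 * E , - 55, - 41.82, - 1/2, sqrt(13 ) /13,exp ( - 1),2/5,1, sqrt( 2),  sqrt( 3 ), sqrt( 3),  sqrt( 3), 10*sqrt( 17)/17, sqrt(6 ), sqrt(7 ), 3*sqrt( 2), 42,55,73 ] 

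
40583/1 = 40583 = 40583.00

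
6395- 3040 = 3355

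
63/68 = 63/68 = 0.93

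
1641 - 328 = 1313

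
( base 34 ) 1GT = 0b11011000001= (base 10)1729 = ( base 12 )1001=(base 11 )1332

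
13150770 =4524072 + 8626698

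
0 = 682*0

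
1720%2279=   1720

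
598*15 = 8970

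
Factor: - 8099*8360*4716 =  - 319309230240 = - 2^5 * 3^2 * 5^1*7^1*11^1  *  13^1*19^1*89^1*131^1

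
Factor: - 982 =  - 2^1*491^1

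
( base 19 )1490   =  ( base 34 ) 7b8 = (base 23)G0A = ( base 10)8474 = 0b10000100011010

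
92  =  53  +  39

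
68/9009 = 68/9009 = 0.01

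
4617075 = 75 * 61561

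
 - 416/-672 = 13/21= 0.62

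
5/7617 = 5/7617  =  0.00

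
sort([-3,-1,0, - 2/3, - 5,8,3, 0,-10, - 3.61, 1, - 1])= [ - 10, - 5,-3.61, - 3,-1, - 1, - 2/3,0, 0, 1,3, 8]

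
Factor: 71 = 71^1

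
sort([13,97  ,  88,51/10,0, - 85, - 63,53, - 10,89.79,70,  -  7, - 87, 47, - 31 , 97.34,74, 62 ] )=[ - 87, - 85, - 63, - 31, - 10, - 7,0, 51/10, 13,47 , 53,62, 70, 74,88, 89.79,97,97.34]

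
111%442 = 111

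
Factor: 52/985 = 2^2*5^(-1) * 13^1 * 197^(-1 )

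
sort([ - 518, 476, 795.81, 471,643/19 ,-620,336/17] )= [ - 620,-518,336/17, 643/19,471, 476,795.81] 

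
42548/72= 590+17/18 = 590.94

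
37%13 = 11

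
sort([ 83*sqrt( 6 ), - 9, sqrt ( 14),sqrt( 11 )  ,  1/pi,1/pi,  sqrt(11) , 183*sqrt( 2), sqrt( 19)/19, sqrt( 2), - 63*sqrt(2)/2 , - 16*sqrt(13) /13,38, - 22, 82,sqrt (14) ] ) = [ - 63 * sqrt( 2)/2,- 22, - 9, - 16*sqrt( 13)/13, sqrt( 19)/19,  1/pi , 1/pi, sqrt(2 ) , sqrt (11),sqrt( 11),sqrt( 14),sqrt( 14),38,82 , 83  *  sqrt(6 ),  183*sqrt( 2)]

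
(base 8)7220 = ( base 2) 111010010000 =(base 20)968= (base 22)7fa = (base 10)3728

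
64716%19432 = 6420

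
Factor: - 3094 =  -2^1*7^1*13^1*17^1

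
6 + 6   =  12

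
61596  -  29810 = 31786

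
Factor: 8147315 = 5^1*11^1  *  41^1*3613^1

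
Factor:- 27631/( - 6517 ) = 7^( - 3)*19^(-1)*27631^1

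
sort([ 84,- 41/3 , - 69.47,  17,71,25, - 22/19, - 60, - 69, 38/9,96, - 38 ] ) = [ -69.47 , - 69 , - 60, - 38,-41/3, - 22/19,38/9 , 17, 25, 71,84, 96 ]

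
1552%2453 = 1552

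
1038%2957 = 1038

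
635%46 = 37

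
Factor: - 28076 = -2^2*7019^1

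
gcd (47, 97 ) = 1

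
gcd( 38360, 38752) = 56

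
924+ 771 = 1695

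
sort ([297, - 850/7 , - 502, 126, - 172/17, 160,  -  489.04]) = [- 502, - 489.04,-850/7, - 172/17, 126 , 160,  297 ] 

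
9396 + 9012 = 18408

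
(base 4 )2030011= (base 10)8965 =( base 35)7b5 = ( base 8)21405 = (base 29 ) aj4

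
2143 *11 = 23573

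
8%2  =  0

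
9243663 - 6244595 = 2999068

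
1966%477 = 58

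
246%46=16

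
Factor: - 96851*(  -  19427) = 1881524377 = 19427^1*96851^1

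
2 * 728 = 1456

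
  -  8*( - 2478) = 19824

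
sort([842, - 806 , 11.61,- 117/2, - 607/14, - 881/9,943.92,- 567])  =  [ - 806,  -  567, - 881/9, - 117/2,-607/14,11.61,842,943.92]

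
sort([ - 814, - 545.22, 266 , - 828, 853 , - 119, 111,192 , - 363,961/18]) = [-828, - 814, - 545.22, - 363, - 119, 961/18, 111,  192, 266, 853]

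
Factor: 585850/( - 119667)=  - 2^1*3^(-1)*5^2 * 113^( - 1)*353^( - 1)*11717^1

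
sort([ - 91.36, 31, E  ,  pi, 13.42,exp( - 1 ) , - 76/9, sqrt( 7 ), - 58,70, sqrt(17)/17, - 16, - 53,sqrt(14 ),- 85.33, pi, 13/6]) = [-91.36, - 85.33,- 58, - 53, - 16, - 76/9, sqrt( 17 ) /17, exp( - 1), 13/6, sqrt( 7),E, pi, pi,sqrt(14 ),13.42, 31,70] 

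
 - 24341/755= -33+574/755 =- 32.24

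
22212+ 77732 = 99944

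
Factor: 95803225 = 5^2 * 7^1*19^1*28813^1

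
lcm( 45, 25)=225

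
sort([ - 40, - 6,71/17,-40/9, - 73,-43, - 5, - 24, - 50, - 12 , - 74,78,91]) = [-74, - 73, - 50, - 43,  -  40, - 24, - 12,-6, - 5,- 40/9, 71/17, 78,91]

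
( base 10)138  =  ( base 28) 4Q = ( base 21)6C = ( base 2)10001010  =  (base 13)a8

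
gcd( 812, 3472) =28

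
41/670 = 41/670 = 0.06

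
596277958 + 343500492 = 939778450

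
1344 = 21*64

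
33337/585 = 56 + 577/585   =  56.99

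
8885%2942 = 59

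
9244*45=415980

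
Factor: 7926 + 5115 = 13041 = 3^4*7^1*23^1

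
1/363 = 1/363 = 0.00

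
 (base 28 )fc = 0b110110000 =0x1b0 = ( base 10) 432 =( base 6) 2000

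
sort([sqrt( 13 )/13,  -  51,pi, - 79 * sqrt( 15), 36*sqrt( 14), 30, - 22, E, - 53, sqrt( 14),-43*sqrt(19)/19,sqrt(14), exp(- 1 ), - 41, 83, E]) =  [  -  79*sqrt( 15 ), - 53, - 51, - 41 , - 22, - 43*sqrt( 19 ) /19, sqrt( 13 )/13, exp(  -  1) , E, E,pi,sqrt( 14 ),sqrt( 14), 30, 83, 36*sqrt(14 )]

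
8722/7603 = 8722/7603= 1.15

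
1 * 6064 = 6064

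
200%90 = 20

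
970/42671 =970/42671 = 0.02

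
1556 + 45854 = 47410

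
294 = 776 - 482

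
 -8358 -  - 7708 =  - 650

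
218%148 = 70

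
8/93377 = 8/93377 = 0.00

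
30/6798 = 5/1133 = 0.00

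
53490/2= 26745  =  26745.00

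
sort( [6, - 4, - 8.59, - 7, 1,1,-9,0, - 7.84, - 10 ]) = [ - 10, - 9, - 8.59, - 7.84, - 7, - 4,0,  1, 1,  6 ] 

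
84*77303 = 6493452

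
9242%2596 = 1454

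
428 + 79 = 507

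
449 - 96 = 353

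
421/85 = 4 + 81/85 =4.95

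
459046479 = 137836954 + 321209525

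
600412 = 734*818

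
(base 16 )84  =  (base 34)3U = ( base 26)52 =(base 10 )132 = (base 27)4O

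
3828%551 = 522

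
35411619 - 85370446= - 49958827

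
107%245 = 107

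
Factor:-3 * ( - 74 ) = 2^1*3^1 * 37^1 = 222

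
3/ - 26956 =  - 3/26956= -0.00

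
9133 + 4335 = 13468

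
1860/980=1 + 44/49 = 1.90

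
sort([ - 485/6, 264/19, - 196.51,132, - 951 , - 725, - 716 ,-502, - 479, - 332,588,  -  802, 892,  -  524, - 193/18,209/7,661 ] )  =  [ - 951 , - 802, - 725,-716, - 524,  -  502, -479, - 332, - 196.51, - 485/6,-193/18,264/19,209/7,  132,  588, 661,892]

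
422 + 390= 812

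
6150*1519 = 9341850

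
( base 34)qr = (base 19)29I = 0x38f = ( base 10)911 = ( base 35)q1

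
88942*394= 35043148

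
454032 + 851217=1305249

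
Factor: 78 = 2^1*3^1 * 13^1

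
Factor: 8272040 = 2^3*5^1*7^1*31^1 * 953^1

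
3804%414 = 78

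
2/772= 1/386 = 0.00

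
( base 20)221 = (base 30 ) S1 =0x349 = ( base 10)841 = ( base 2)1101001001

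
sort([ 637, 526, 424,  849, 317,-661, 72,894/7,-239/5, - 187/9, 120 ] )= [ - 661, - 239/5 , - 187/9, 72, 120,894/7,317, 424, 526, 637,849]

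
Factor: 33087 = 3^1 * 41^1*269^1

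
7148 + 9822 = 16970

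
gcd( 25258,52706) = 146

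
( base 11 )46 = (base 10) 50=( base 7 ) 101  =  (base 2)110010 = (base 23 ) 24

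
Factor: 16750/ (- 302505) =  - 50/903=-  2^1*3^ ( - 1 ) * 5^2 * 7^( - 1)*43^(-1) 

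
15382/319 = 15382/319 = 48.22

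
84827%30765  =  23297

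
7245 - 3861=3384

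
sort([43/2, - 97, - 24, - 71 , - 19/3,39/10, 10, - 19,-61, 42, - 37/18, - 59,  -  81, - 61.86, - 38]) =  [ - 97, - 81, - 71, - 61.86, - 61 , - 59, - 38, - 24,  -  19, - 19/3, - 37/18,  39/10,10 , 43/2,42 ] 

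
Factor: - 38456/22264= - 19/11 = - 11^ ( - 1)*19^1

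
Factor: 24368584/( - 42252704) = - 3046073/5281588 = - 2^(  -  2)*13^( - 3)* 29^1*601^( - 1)*105037^1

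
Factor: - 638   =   - 2^1 * 11^1*29^1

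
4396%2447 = 1949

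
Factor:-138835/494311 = - 5^1*181^(-1) *2731^( - 1) * 27767^1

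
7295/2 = 7295/2 = 3647.50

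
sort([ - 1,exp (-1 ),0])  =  [ - 1, 0,exp( - 1)] 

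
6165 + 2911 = 9076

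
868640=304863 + 563777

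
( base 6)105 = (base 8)51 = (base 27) 1E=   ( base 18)25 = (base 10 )41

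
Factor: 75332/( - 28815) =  -2^2 * 3^(  -  1)*5^( - 1 )*17^( - 1 ) * 37^1 * 113^(-1)*509^1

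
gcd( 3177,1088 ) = 1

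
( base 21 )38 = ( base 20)3b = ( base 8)107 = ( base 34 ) 23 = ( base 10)71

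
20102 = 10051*2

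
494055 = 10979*45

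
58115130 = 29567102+28548028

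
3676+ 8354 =12030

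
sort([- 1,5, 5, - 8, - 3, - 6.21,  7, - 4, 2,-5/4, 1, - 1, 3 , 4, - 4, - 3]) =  [ - 8, - 6.21, - 4, - 4 , - 3, - 3, - 5/4,  -  1, - 1, 1,2, 3,4, 5, 5 , 7]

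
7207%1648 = 615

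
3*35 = 105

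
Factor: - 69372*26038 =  - 1806308136  =  - 2^3 * 3^2 * 41^1*47^2*277^1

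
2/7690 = 1/3845 = 0.00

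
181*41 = 7421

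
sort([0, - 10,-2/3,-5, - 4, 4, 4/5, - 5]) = [ - 10, - 5 , - 5,  -  4, - 2/3,0,  4/5, 4] 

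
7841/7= 7841/7 = 1120.14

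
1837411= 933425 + 903986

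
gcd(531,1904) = 1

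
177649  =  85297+92352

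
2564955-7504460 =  - 4939505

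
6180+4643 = 10823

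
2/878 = 1/439 = 0.00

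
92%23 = 0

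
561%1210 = 561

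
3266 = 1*3266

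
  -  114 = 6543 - 6657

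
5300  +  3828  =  9128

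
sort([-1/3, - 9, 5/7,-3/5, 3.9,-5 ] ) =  [-9, - 5, - 3/5,-1/3,5/7  ,  3.9]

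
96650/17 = 96650/17 = 5685.29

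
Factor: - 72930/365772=-65/326 = -2^( - 1)*5^1*13^1 * 163^(-1 ) 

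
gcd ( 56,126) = 14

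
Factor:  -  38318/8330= -23/5 = - 5^ (  -  1 )*23^1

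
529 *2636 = 1394444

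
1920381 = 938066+982315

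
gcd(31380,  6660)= 60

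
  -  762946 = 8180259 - 8943205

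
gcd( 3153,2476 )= 1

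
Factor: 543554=2^1*11^1*31^1*797^1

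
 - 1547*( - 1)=1547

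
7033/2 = 7033/2=3516.50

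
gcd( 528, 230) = 2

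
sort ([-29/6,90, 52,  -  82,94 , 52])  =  [-82, - 29/6,52, 52,90,94] 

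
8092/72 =112 + 7/18 =112.39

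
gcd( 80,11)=1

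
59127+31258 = 90385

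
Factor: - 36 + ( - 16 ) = - 52  =  - 2^2*13^1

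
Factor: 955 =5^1*191^1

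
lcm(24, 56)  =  168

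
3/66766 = 3/66766= 0.00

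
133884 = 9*14876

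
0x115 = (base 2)100010101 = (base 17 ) G5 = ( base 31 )8t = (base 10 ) 277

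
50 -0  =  50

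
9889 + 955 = 10844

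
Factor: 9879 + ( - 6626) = 3253^1 = 3253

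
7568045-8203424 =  -635379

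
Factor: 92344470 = 2^1*3^1*5^1 *3078149^1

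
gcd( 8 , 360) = 8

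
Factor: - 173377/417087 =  - 3^( - 2)*11^(  -  2)*281^1*383^( - 1)*617^1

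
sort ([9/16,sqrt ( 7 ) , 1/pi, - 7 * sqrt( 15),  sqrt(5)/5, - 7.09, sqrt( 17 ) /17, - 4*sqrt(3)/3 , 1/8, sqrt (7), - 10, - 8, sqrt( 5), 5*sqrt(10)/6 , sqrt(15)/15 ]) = [ - 7*sqrt (15),  -  10, - 8, - 7.09, - 4*sqrt(3)/3 , 1/8,sqrt(17)/17, sqrt(15)/15,1/pi,sqrt(5 )/5,9/16,sqrt(5 ),5*sqrt (10 )/6,sqrt(7 ), sqrt( 7 )] 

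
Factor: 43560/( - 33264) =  - 55/42 = - 2^( - 1 )*3^ ( - 1)*5^1*7^ (-1)*11^1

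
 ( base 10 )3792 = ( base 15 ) 11cc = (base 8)7320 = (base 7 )14025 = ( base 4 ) 323100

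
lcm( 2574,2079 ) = 54054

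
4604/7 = 4604/7 = 657.71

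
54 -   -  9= 63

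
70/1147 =70/1147 = 0.06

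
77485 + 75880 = 153365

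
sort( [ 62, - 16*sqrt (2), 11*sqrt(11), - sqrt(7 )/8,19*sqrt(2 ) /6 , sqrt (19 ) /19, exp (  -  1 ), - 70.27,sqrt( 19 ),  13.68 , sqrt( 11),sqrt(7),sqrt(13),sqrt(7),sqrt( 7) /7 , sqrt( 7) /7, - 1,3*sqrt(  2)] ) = [ - 70.27,-16*sqrt ( 2),- 1,-sqrt ( 7) /8,sqrt( 19) /19, exp ( - 1),sqrt ( 7) /7, sqrt(7) /7,sqrt (7 ),sqrt ( 7 ), sqrt(11),sqrt( 13), 3*sqrt(  2),  sqrt(19),19*sqrt( 2 )/6,13.68,11*sqrt (11),62 ] 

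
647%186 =89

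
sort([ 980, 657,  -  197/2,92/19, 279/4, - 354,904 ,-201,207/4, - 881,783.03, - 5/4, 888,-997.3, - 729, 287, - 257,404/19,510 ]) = [-997.3, - 881, - 729, - 354, - 257,  -  201, - 197/2, - 5/4,92/19,404/19,207/4 , 279/4,287,510,657,783.03, 888, 904 , 980] 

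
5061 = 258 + 4803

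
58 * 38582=2237756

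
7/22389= 7/22389= 0.00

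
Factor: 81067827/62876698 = 2^( - 1 ) * 3^1 * 29^(  -  1)*41^( - 1)  *  137^( -1) * 193^( - 1 ) *1061^1* 25469^1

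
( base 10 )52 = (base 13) 40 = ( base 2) 110100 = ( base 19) 2e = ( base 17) 31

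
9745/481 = 9745/481 = 20.26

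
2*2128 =4256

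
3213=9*357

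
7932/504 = 661/42 = 15.74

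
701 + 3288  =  3989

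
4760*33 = 157080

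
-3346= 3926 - 7272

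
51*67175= 3425925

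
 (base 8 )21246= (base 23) GHF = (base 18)196e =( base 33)84q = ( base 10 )8870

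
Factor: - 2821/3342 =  - 2^( - 1 )*3^( - 1 )*7^1 * 13^1*31^1*557^( - 1 )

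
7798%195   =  193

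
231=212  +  19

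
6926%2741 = 1444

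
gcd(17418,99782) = 2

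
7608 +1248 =8856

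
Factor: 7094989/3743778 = 2^( - 1)*3^(- 1)*11^1*623963^( - 1 )*644999^1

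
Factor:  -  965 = -5^1*193^1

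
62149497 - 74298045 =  -12148548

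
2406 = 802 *3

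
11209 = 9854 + 1355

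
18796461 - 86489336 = -67692875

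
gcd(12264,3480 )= 24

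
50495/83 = 608 + 31/83 = 608.37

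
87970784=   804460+87166324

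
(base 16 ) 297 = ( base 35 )ix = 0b1010010111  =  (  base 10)663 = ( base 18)20f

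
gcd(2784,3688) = 8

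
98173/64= 98173/64= 1533.95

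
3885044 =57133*68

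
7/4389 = 1/627 = 0.00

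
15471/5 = 3094+1/5 = 3094.20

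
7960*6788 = 54032480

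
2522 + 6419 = 8941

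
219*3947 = 864393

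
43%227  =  43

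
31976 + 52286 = 84262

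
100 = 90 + 10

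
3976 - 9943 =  - 5967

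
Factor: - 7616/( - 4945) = 2^6 * 5^ (  -  1 )*7^1*17^1*23^( - 1)*43^(- 1)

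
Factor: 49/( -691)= - 7^2*691^(-1)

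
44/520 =11/130 = 0.08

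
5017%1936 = 1145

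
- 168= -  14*12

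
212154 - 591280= - 379126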